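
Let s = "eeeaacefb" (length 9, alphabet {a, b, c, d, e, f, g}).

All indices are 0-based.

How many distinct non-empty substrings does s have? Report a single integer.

40

rank | idx | suffix
   0 |   3 | aacefb
   1 |   4 | acefb
   2 |   8 | b
   3 |   5 | cefb
   4 |   2 | eaacefb
   5 |   1 | eeaacefb
   6 |   0 | eeeaacefb
   7 |   6 | efb
   8 |   7 | fb

SA = [3, 4, 8, 5, 2, 1, 0, 6, 7]
i: (SA[i-1],SA[i]) lcp shared
  1: (3,4) 1 'a'
  2: (4,8) 0 ''
  3: (8,5) 0 ''
  4: (5,2) 0 ''
  5: (2,1) 1 'e'
  6: (1,0) 2 'ee'
  7: (0,6) 1 'e'
  8: (6,7) 0 ''

n(n+1)/2 = 9·10/2 = 45
Σ LCP = 0 + 1 + 0 + 0 + 0 + 1 + 2 + 1 + 0 = 5
distinct = 45 − 5 = 40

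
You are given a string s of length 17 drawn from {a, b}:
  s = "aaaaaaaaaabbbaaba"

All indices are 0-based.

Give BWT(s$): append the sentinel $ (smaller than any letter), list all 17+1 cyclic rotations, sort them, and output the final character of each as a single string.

ab$aaaaaaabaaaabba

rank  rotation            last
    0  $aaaaaaaaaabbbaaba  a
    1  a$aaaaaaaaaabbbaab  b
    2  aaaaaaaaaabbbaaba$  $
    3  aaaaaaaaabbbaaba$a  a
    4  aaaaaaaabbbaaba$aa  a
    5  aaaaaaabbbaaba$aaa  a
    6  aaaaaabbbaaba$aaaa  a
    7  aaaaabbbaaba$aaaaa  a
    8  aaaabbbaaba$aaaaaa  a
    9  aaabbbaaba$aaaaaaa  a
   10  aaba$aaaaaaaaaabbb  b
   11  aabbbaaba$aaaaaaaa  a
   12  aba$aaaaaaaaaabbba  a
   13  abbbaaba$aaaaaaaaa  a
   14  ba$aaaaaaaaaabbbaa  a
   15  baaba$aaaaaaaaaabb  b
   16  bbaaba$aaaaaaaaaab  b
   17  bbbaaba$aaaaaaaaaa  a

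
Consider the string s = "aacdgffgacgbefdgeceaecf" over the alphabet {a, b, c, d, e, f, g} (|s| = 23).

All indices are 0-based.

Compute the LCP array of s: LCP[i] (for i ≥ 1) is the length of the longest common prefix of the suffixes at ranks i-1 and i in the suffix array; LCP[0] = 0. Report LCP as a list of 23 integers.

[0, 1, 2, 1, 0, 0, 1, 1, 1, 0, 2, 0, 1, 2, 1, 0, 1, 1, 1, 0, 1, 1, 1]

rank | idx | suffix
   0 |   0 | aacdgffgacgbefdgeceaecf
   1 |   1 | acdgffgacgbefdgeceaecf
   2 |   8 | acgbefdgeceaecf
   3 |  19 | aecf
   4 |  11 | befdgeceaecf
   5 |   2 | cdgffgacgbefdgeceaecf
   6 |  17 | ceaecf
   7 |  21 | cf
   8 |   9 | cgbefdgeceaecf
   9 |  14 | dgeceaecf
  10 |   3 | dgffgacgbefdgeceaecf
  11 |  18 | eaecf
  12 |  16 | eceaecf
  13 |  20 | ecf
  14 |  12 | efdgeceaecf
  15 |  22 | f
  16 |  13 | fdgeceaecf
  17 |   5 | ffgacgbefdgeceaecf
  18 |   6 | fgacgbefdgeceaecf
  19 |   7 | gacgbefdgeceaecf
  20 |  10 | gbefdgeceaecf
  21 |  15 | geceaecf
  22 |   4 | gffgacgbefdgeceaecf

SA = [0, 1, 8, 19, 11, 2, 17, 21, 9, 14, 3, 18, 16, 20, 12, 22, 13, 5, 6, 7, 10, 15, 4]
i: (SA[i-1],SA[i]) lcp shared
  1: (0,1) 1 'a'
  2: (1,8) 2 'ac'
  3: (8,19) 1 'a'
  4: (19,11) 0 ''
  5: (11,2) 0 ''
  6: (2,17) 1 'c'
  7: (17,21) 1 'c'
  8: (21,9) 1 'c'
  9: (9,14) 0 ''
  10: (14,3) 2 'dg'
  11: (3,18) 0 ''
  12: (18,16) 1 'e'
  13: (16,20) 2 'ec'
  14: (20,12) 1 'e'
  15: (12,22) 0 ''
  16: (22,13) 1 'f'
  17: (13,5) 1 'f'
  18: (5,6) 1 'f'
  19: (6,7) 0 ''
  20: (7,10) 1 'g'
  21: (10,15) 1 'g'
  22: (15,4) 1 'g'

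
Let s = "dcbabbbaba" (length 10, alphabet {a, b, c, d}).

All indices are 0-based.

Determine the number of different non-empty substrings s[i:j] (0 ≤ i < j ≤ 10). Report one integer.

44

rank | idx | suffix
   0 |   9 | a
   1 |   7 | aba
   2 |   3 | abbbaba
   3 |   8 | ba
   4 |   6 | baba
   5 |   2 | babbbaba
   6 |   5 | bbaba
   7 |   4 | bbbaba
   8 |   1 | cbabbbaba
   9 |   0 | dcbabbbaba

SA = [9, 7, 3, 8, 6, 2, 5, 4, 1, 0]
[i] adj suffixes → lcp
  [1] 9/7 → 1 ('a')
  [2] 7/3 → 2 ('ab')
  [3] 3/8 → 0 ('')
  [4] 8/6 → 2 ('ba')
  [5] 6/2 → 3 ('bab')
  [6] 2/5 → 1 ('b')
  [7] 5/4 → 2 ('bb')
  [8] 4/1 → 0 ('')
  [9] 1/0 → 0 ('')

n(n+1)/2 = 10·11/2 = 55
Σ LCP = 0 + 1 + 2 + 0 + 2 + 3 + 1 + 2 + 0 + 0 = 11
distinct = 55 − 11 = 44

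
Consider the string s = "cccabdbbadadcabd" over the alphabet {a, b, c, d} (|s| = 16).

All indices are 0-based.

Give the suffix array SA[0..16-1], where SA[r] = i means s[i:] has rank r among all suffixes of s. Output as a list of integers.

[13, 3, 8, 10, 7, 6, 14, 4, 12, 2, 1, 0, 15, 9, 5, 11]

rank→(start, suffix):
  0 → (13, 'abd')
  1 → (3, 'abdbbadadcabd')
  2 → (8, 'adadcabd')
  3 → (10, 'adcabd')
  4 → (7, 'badadcabd')
  5 → (6, 'bbadadcabd')
  6 → (14, 'bd')
  7 → (4, 'bdbbadadcabd')
  8 → (12, 'cabd')
  9 → (2, 'cabdbbadadcabd')
  10 → (1, 'ccabdbbadadcabd')
  11 → (0, 'cccabdbbadadcabd')
  12 → (15, 'd')
  13 → (9, 'dadcabd')
  14 → (5, 'dbbadadcabd')
  15 → (11, 'dcabd')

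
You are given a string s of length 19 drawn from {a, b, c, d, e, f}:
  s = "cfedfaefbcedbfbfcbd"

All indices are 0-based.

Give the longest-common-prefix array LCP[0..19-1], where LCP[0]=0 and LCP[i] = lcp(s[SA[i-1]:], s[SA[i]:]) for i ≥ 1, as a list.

[0, 0, 1, 1, 2, 0, 1, 1, 0, 1, 1, 0, 2, 1, 0, 1, 2, 1, 1]

rank | idx | suffix
   0 |   5 | aefbcedbfbfcbd
   1 |   8 | bcedbfbfcbd
   2 |  17 | bd
   3 |  12 | bfbfcbd
   4 |  14 | bfcbd
   5 |  16 | cbd
   6 |   9 | cedbfbfcbd
   7 |   0 | cfedfaefbcedbfbfcbd
   8 |  18 | d
   9 |  11 | dbfbfcbd
  10 |   3 | dfaefbcedbfbfcbd
  11 |  10 | edbfbfcbd
  12 |   2 | edfaefbcedbfbfcbd
  13 |   6 | efbcedbfbfcbd
  14 |   4 | faefbcedbfbfcbd
  15 |   7 | fbcedbfbfcbd
  16 |  13 | fbfcbd
  17 |  15 | fcbd
  18 |   1 | fedfaefbcedbfbfcbd

SA = [5, 8, 17, 12, 14, 16, 9, 0, 18, 11, 3, 10, 2, 6, 4, 7, 13, 15, 1]
i: (SA[i-1],SA[i]) lcp shared
  1: (5,8) 0 ''
  2: (8,17) 1 'b'
  3: (17,12) 1 'b'
  4: (12,14) 2 'bf'
  5: (14,16) 0 ''
  6: (16,9) 1 'c'
  7: (9,0) 1 'c'
  8: (0,18) 0 ''
  9: (18,11) 1 'd'
  10: (11,3) 1 'd'
  11: (3,10) 0 ''
  12: (10,2) 2 'ed'
  13: (2,6) 1 'e'
  14: (6,4) 0 ''
  15: (4,7) 1 'f'
  16: (7,13) 2 'fb'
  17: (13,15) 1 'f'
  18: (15,1) 1 'f'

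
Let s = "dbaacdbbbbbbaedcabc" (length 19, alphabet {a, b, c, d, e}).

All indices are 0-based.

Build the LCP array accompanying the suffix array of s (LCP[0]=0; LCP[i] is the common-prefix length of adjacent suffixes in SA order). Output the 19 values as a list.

[0, 1, 1, 1, 0, 2, 1, 2, 3, 4, 5, 1, 0, 1, 1, 0, 2, 1, 0]

rank | idx | suffix
   0 |   2 | aacdbbbbbbaedcabc
   1 |  16 | abc
   2 |   3 | acdbbbbbbaedcabc
   3 |  12 | aedcabc
   4 |   1 | baacdbbbbbbaedcabc
   5 |  11 | baedcabc
   6 |  10 | bbaedcabc
   7 |   9 | bbbaedcabc
   8 |   8 | bbbbaedcabc
   9 |   7 | bbbbbaedcabc
  10 |   6 | bbbbbbaedcabc
  11 |  17 | bc
  12 |  18 | c
  13 |  15 | cabc
  14 |   4 | cdbbbbbbaedcabc
  15 |   0 | dbaacdbbbbbbaedcabc
  16 |   5 | dbbbbbbaedcabc
  17 |  14 | dcabc
  18 |  13 | edcabc

SA = [2, 16, 3, 12, 1, 11, 10, 9, 8, 7, 6, 17, 18, 15, 4, 0, 5, 14, 13]
i: (SA[i-1],SA[i]) lcp shared
  1: (2,16) 1 'a'
  2: (16,3) 1 'a'
  3: (3,12) 1 'a'
  4: (12,1) 0 ''
  5: (1,11) 2 'ba'
  6: (11,10) 1 'b'
  7: (10,9) 2 'bb'
  8: (9,8) 3 'bbb'
  9: (8,7) 4 'bbbb'
  10: (7,6) 5 'bbbbb'
  11: (6,17) 1 'b'
  12: (17,18) 0 ''
  13: (18,15) 1 'c'
  14: (15,4) 1 'c'
  15: (4,0) 0 ''
  16: (0,5) 2 'db'
  17: (5,14) 1 'd'
  18: (14,13) 0 ''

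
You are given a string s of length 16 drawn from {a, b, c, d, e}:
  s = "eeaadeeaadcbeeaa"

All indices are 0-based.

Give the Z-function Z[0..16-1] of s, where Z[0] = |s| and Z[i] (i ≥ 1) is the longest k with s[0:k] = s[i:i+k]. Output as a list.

[16, 1, 0, 0, 0, 5, 1, 0, 0, 0, 0, 0, 4, 1, 0, 0]

Z[0]=16
i=1: fresh scan; Z[1]=1 grow→box=[1,2)
i=2: fresh scan; Z[2]=0
i=3: fresh scan; Z[3]=0
i=4: fresh scan; Z[4]=0
i=5: fresh scan; Z[5]=5 grow→box=[5,10)
i=6: min(r-i=4, Z[1]=1)=1; Z[6]=1
i=7: min(r-i=3, Z[2]=0)=0; Z[7]=0
i=8: min(r-i=2, Z[3]=0)=0; Z[8]=0
i=9: min(r-i=1, Z[4]=0)=0; Z[9]=0
i=10: fresh scan; Z[10]=0
i=11: fresh scan; Z[11]=0
i=12: fresh scan; Z[12]=4 grow→box=[12,16)
i=13: min(r-i=3, Z[1]=1)=1; Z[13]=1
i=14: min(r-i=2, Z[2]=0)=0; Z[14]=0
i=15: min(r-i=1, Z[3]=0)=0; Z[15]=0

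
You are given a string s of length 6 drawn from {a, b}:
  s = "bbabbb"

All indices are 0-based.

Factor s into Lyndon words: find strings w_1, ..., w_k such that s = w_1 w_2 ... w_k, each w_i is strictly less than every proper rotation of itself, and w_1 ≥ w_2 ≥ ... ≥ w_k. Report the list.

emit factor 1: 'b' (i=0, period=1)
emit factor 2: 'b' (i=1, period=1)
emit factor 3: 'abbb' (i=2, period=4)

["b", "b", "abbb"]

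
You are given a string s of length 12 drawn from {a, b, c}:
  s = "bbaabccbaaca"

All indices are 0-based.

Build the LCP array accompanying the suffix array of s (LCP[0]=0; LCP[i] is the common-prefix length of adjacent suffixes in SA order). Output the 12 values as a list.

[0, 1, 2, 1, 1, 0, 3, 1, 1, 0, 1, 1]

sorted suffixes:
  #0 SA[0]=11  'a'
  #1 SA[1]=2  'aabccbaaca'
  #2 SA[2]=8  'aaca'
  #3 SA[3]=3  'abccbaaca'
  #4 SA[4]=9  'aca'
  #5 SA[5]=1  'baabccbaaca'
  #6 SA[6]=7  'baaca'
  #7 SA[7]=0  'bbaabccbaaca'
  #8 SA[8]=4  'bccbaaca'
  #9 SA[9]=10  'ca'
  #10 SA[10]=6  'cbaaca'
  #11 SA[11]=5  'ccbaaca'

SA = [11, 2, 8, 3, 9, 1, 7, 0, 4, 10, 6, 5]
[i] adj suffixes → lcp
  [1] 11/2 → 1 ('a')
  [2] 2/8 → 2 ('aa')
  [3] 8/3 → 1 ('a')
  [4] 3/9 → 1 ('a')
  [5] 9/1 → 0 ('')
  [6] 1/7 → 3 ('baa')
  [7] 7/0 → 1 ('b')
  [8] 0/4 → 1 ('b')
  [9] 4/10 → 0 ('')
  [10] 10/6 → 1 ('c')
  [11] 6/5 → 1 ('c')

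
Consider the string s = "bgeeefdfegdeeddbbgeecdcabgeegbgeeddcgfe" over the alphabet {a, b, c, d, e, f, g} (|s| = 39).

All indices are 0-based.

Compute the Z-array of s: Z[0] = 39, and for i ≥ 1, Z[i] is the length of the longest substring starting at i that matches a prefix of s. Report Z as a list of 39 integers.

Z[0]=39
i=1: i≥r, start 0; Z[1]=0
i=2: i≥r, start 0; Z[2]=0
i=3: i≥r, start 0; Z[3]=0
i=4: i≥r, start 0; Z[4]=0
i=5: i≥r, start 0; Z[5]=0
i=6: i≥r, start 0; Z[6]=0
i=7: i≥r, start 0; Z[7]=0
i=8: i≥r, start 0; Z[8]=0
i=9: i≥r, start 0; Z[9]=0
i=10: i≥r, start 0; Z[10]=0
i=11: i≥r, start 0; Z[11]=0
i=12: i≥r, start 0; Z[12]=0
i=13: i≥r, start 0; Z[13]=0
i=14: i≥r, start 0; Z[14]=0
i=15: i≥r, start 0; Z[15]=1 grow→box=[15,16)
i=16: i≥r, start 0; Z[16]=4 grow→box=[16,20)
i=17: min(r-i=3, Z[1]=0)=0; Z[17]=0
i=18: min(r-i=2, Z[2]=0)=0; Z[18]=0
i=19: min(r-i=1, Z[3]=0)=0; Z[19]=0
i=20: i≥r, start 0; Z[20]=0
i=21: i≥r, start 0; Z[21]=0
i=22: i≥r, start 0; Z[22]=0
i=23: i≥r, start 0; Z[23]=0
i=24: i≥r, start 0; Z[24]=4 grow→box=[24,28)
i=25: min(r-i=3, Z[1]=0)=0; Z[25]=0
i=26: min(r-i=2, Z[2]=0)=0; Z[26]=0
i=27: min(r-i=1, Z[3]=0)=0; Z[27]=0
i=28: i≥r, start 0; Z[28]=0
i=29: i≥r, start 0; Z[29]=4 grow→box=[29,33)
i=30: min(r-i=3, Z[1]=0)=0; Z[30]=0
i=31: min(r-i=2, Z[2]=0)=0; Z[31]=0
i=32: min(r-i=1, Z[3]=0)=0; Z[32]=0
i=33: i≥r, start 0; Z[33]=0
i=34: i≥r, start 0; Z[34]=0
i=35: i≥r, start 0; Z[35]=0
i=36: i≥r, start 0; Z[36]=0
i=37: i≥r, start 0; Z[37]=0
i=38: i≥r, start 0; Z[38]=0

[39, 0, 0, 0, 0, 0, 0, 0, 0, 0, 0, 0, 0, 0, 0, 1, 4, 0, 0, 0, 0, 0, 0, 0, 4, 0, 0, 0, 0, 4, 0, 0, 0, 0, 0, 0, 0, 0, 0]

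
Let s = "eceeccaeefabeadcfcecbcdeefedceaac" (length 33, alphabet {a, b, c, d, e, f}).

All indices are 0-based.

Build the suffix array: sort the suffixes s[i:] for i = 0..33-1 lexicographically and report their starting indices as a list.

rank→(start, suffix):
  0 → (30, 'aac')
  1 → (10, 'abeadcfcecbcdeefedceaac')
  2 → (31, 'ac')
  3 → (13, 'adcfcecbcdeefedceaac')
  4 → (6, 'aeefabeadcfcecbcdeefedceaac')
  5 → (20, 'bcdeefedceaac')
  6 → (11, 'beadcfcecbcdeefedceaac')
  7 → (32, 'c')
  8 → (5, 'caeefabeadcfcecbcdeefedceaac')
  9 → (19, 'cbcdeefedceaac')
  10 → (4, 'ccaeefabeadcfcecbcdeefedceaac')
  11 → (21, 'cdeefedceaac')
  12 → (28, 'ceaac')
  13 → (17, 'cecbcdeefedceaac')
  14 → (1, 'ceeccaeefabeadcfcecbcdeefedceaac')
  15 → (15, 'cfcecbcdeefedceaac')
  16 → (27, 'dceaac')
  17 → (14, 'dcfcecbcdeefedceaac')
  18 → (22, 'deefedceaac')
  19 → (29, 'eaac')
  20 → (12, 'eadcfcecbcdeefedceaac')
  21 → (18, 'ecbcdeefedceaac')
  22 → (3, 'eccaeefabeadcfcecbcdeefedceaac')
  23 → (0, 'eceeccaeefabeadcfcecbcdeefedceaac')
  24 → (26, 'edceaac')
  25 → (2, 'eeccaeefabeadcfcecbcdeefedceaac')
  26 → (7, 'eefabeadcfcecbcdeefedceaac')
  27 → (23, 'eefedceaac')
  28 → (8, 'efabeadcfcecbcdeefedceaac')
  29 → (24, 'efedceaac')
  30 → (9, 'fabeadcfcecbcdeefedceaac')
  31 → (16, 'fcecbcdeefedceaac')
  32 → (25, 'fedceaac')

[30, 10, 31, 13, 6, 20, 11, 32, 5, 19, 4, 21, 28, 17, 1, 15, 27, 14, 22, 29, 12, 18, 3, 0, 26, 2, 7, 23, 8, 24, 9, 16, 25]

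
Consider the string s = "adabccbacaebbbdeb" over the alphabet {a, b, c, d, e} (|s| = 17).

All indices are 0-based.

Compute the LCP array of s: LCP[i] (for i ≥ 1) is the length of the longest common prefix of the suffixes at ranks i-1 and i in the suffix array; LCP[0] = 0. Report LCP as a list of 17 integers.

[0, 1, 1, 1, 0, 1, 1, 2, 1, 1, 0, 1, 1, 0, 1, 0, 2]

sorted suffixes:
  #0 SA[0]=2  'abccbacaebbbdeb'
  #1 SA[1]=7  'acaebbbdeb'
  #2 SA[2]=0  'adabccbacaebbbdeb'
  #3 SA[3]=9  'aebbbdeb'
  #4 SA[4]=16  'b'
  #5 SA[5]=6  'bacaebbbdeb'
  #6 SA[6]=11  'bbbdeb'
  #7 SA[7]=12  'bbdeb'
  #8 SA[8]=3  'bccbacaebbbdeb'
  #9 SA[9]=13  'bdeb'
  #10 SA[10]=8  'caebbbdeb'
  #11 SA[11]=5  'cbacaebbbdeb'
  #12 SA[12]=4  'ccbacaebbbdeb'
  #13 SA[13]=1  'dabccbacaebbbdeb'
  #14 SA[14]=14  'deb'
  #15 SA[15]=15  'eb'
  #16 SA[16]=10  'ebbbdeb'

SA = [2, 7, 0, 9, 16, 6, 11, 12, 3, 13, 8, 5, 4, 1, 14, 15, 10]
[i] adj suffixes → lcp
  [1] 2/7 → 1 ('a')
  [2] 7/0 → 1 ('a')
  [3] 0/9 → 1 ('a')
  [4] 9/16 → 0 ('')
  [5] 16/6 → 1 ('b')
  [6] 6/11 → 1 ('b')
  [7] 11/12 → 2 ('bb')
  [8] 12/3 → 1 ('b')
  [9] 3/13 → 1 ('b')
  [10] 13/8 → 0 ('')
  [11] 8/5 → 1 ('c')
  [12] 5/4 → 1 ('c')
  [13] 4/1 → 0 ('')
  [14] 1/14 → 1 ('d')
  [15] 14/15 → 0 ('')
  [16] 15/10 → 2 ('eb')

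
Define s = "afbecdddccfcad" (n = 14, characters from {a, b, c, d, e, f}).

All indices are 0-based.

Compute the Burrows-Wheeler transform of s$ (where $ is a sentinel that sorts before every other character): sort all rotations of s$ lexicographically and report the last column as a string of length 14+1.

rank  rotation         last
    0  $afbecdddccfcad  d
    1  ad$afbecdddccfc  c
    2  afbecdddccfcad$  $
    3  becdddccfcad$af  f
    4  cad$afbecdddccf  f
    5  ccfcad$afbecddd  d
    6  cdddccfcad$afbe  e
    7  cfcad$afbecdddc  c
    8  d$afbecdddccfca  a
    9  dccfcad$afbecdd  d
   10  ddccfcad$afbecd  d
   11  dddccfcad$afbec  c
   12  ecdddccfcad$afb  b
   13  fbecdddccfcad$a  a
   14  fcad$afbecdddcc  c

dc$ffdecaddcbac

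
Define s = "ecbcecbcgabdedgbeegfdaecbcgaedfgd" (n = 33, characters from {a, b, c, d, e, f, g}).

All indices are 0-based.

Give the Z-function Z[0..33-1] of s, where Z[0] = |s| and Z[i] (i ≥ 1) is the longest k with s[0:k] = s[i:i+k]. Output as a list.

[33, 0, 0, 0, 4, 0, 0, 0, 0, 0, 0, 0, 1, 0, 0, 0, 1, 1, 0, 0, 0, 0, 4, 0, 0, 0, 0, 0, 1, 0, 0, 0, 0]

Z[0]=33
i=1: outside box; Z[1]=0
i=2: outside box; Z[2]=0
i=3: outside box; Z[3]=0
i=4: outside box; Z[4]=4 extend→box=[4,8)
i=5: min(r-i=3, Z[1]=0)=0; Z[5]=0
i=6: min(r-i=2, Z[2]=0)=0; Z[6]=0
i=7: min(r-i=1, Z[3]=0)=0; Z[7]=0
i=8: outside box; Z[8]=0
i=9: outside box; Z[9]=0
i=10: outside box; Z[10]=0
i=11: outside box; Z[11]=0
i=12: outside box; Z[12]=1 extend→box=[12,13)
i=13: outside box; Z[13]=0
i=14: outside box; Z[14]=0
i=15: outside box; Z[15]=0
i=16: outside box; Z[16]=1 extend→box=[16,17)
i=17: outside box; Z[17]=1 extend→box=[17,18)
i=18: outside box; Z[18]=0
i=19: outside box; Z[19]=0
i=20: outside box; Z[20]=0
i=21: outside box; Z[21]=0
i=22: outside box; Z[22]=4 extend→box=[22,26)
i=23: min(r-i=3, Z[1]=0)=0; Z[23]=0
i=24: min(r-i=2, Z[2]=0)=0; Z[24]=0
i=25: min(r-i=1, Z[3]=0)=0; Z[25]=0
i=26: outside box; Z[26]=0
i=27: outside box; Z[27]=0
i=28: outside box; Z[28]=1 extend→box=[28,29)
i=29: outside box; Z[29]=0
i=30: outside box; Z[30]=0
i=31: outside box; Z[31]=0
i=32: outside box; Z[32]=0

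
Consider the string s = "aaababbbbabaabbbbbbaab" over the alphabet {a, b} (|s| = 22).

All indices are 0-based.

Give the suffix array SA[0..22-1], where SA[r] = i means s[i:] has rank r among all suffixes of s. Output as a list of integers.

[0, 19, 1, 11, 20, 9, 2, 4, 12, 21, 18, 10, 8, 3, 17, 7, 16, 6, 15, 5, 14, 13]

rank→(start, suffix):
  0 → (0, 'aaababbbbabaabbbbbbaab')
  1 → (19, 'aab')
  2 → (1, 'aababbbbabaabbbbbbaab')
  3 → (11, 'aabbbbbbaab')
  4 → (20, 'ab')
  5 → (9, 'abaabbbbbbaab')
  6 → (2, 'ababbbbabaabbbbbbaab')
  7 → (4, 'abbbbabaabbbbbbaab')
  8 → (12, 'abbbbbbaab')
  9 → (21, 'b')
  10 → (18, 'baab')
  11 → (10, 'baabbbbbbaab')
  12 → (8, 'babaabbbbbbaab')
  13 → (3, 'babbbbabaabbbbbbaab')
  14 → (17, 'bbaab')
  15 → (7, 'bbabaabbbbbbaab')
  16 → (16, 'bbbaab')
  17 → (6, 'bbbabaabbbbbbaab')
  18 → (15, 'bbbbaab')
  19 → (5, 'bbbbabaabbbbbbaab')
  20 → (14, 'bbbbbaab')
  21 → (13, 'bbbbbbaab')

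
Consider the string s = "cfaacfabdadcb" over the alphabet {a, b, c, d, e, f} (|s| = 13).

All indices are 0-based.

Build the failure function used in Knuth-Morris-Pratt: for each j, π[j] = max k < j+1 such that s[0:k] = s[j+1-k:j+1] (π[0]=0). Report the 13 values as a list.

π[0] = 0
j=1 s[j]='f': π[1]=0 (border '')
j=2 s[j]='a': π[2]=0 (border '')
j=3 s[j]='a': π[3]=0 (border '')
j=4 s[j]='c': π[4]=1 (border 'c')
j=5 s[j]='f': π[5]=2 (border 'cf')
j=6 s[j]='a': π[6]=3 (border 'cfa')
j=7 s[j]='b': k: 3→0; π[7]=0 (border '')
j=8 s[j]='d': π[8]=0 (border '')
j=9 s[j]='a': π[9]=0 (border '')
j=10 s[j]='d': π[10]=0 (border '')
j=11 s[j]='c': π[11]=1 (border 'c')
j=12 s[j]='b': k: 1→0; π[12]=0 (border '')

[0, 0, 0, 0, 1, 2, 3, 0, 0, 0, 0, 1, 0]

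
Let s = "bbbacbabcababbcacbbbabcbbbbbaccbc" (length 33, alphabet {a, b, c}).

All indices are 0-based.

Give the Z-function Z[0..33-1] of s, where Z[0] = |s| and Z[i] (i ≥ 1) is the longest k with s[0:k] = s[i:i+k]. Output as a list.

Z[0]=33
i=1: outside box; Z[1]=2 scan→box=[1,3)
i=2: min(r-i=1, Z[1]=2)=1; Z[2]=1
i=3: outside box; Z[3]=0
i=4: outside box; Z[4]=0
i=5: outside box; Z[5]=1 scan→box=[5,6)
i=6: outside box; Z[6]=0
i=7: outside box; Z[7]=1 scan→box=[7,8)
i=8: outside box; Z[8]=0
i=9: outside box; Z[9]=0
i=10: outside box; Z[10]=1 scan→box=[10,11)
i=11: outside box; Z[11]=0
i=12: outside box; Z[12]=2 scan→box=[12,14)
i=13: min(r-i=1, Z[1]=2)=1; Z[13]=1
i=14: outside box; Z[14]=0
i=15: outside box; Z[15]=0
i=16: outside box; Z[16]=0
i=17: outside box; Z[17]=4 scan→box=[17,21)
i=18: min(r-i=3, Z[1]=2)=2; Z[18]=2
i=19: min(r-i=2, Z[2]=1)=1; Z[19]=1
i=20: min(r-i=1, Z[3]=0)=0; Z[20]=0
i=21: outside box; Z[21]=1 scan→box=[21,22)
i=22: outside box; Z[22]=0
i=23: outside box; Z[23]=3 scan→box=[23,26)
i=24: min(r-i=2, Z[1]=2)=2; Z[24]=3 scan→box=[24,27)
i=25: min(r-i=2, Z[1]=2)=2; Z[25]=5 scan→box=[25,30)
i=26: min(r-i=4, Z[1]=2)=2; Z[26]=2
i=27: min(r-i=3, Z[2]=1)=1; Z[27]=1
i=28: min(r-i=2, Z[3]=0)=0; Z[28]=0
i=29: min(r-i=1, Z[4]=0)=0; Z[29]=0
i=30: outside box; Z[30]=0
i=31: outside box; Z[31]=1 scan→box=[31,32)
i=32: outside box; Z[32]=0

[33, 2, 1, 0, 0, 1, 0, 1, 0, 0, 1, 0, 2, 1, 0, 0, 0, 4, 2, 1, 0, 1, 0, 3, 3, 5, 2, 1, 0, 0, 0, 1, 0]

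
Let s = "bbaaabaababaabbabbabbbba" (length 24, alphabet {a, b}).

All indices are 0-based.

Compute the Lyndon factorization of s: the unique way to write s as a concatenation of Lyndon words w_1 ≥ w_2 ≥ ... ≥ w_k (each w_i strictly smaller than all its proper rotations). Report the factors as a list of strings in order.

emit factor 1: 'b' (i=0, period=1)
emit factor 2: 'b' (i=1, period=1)
emit factor 3: 'aaabaababaabbabbabbbb' (i=2, period=21)
emit factor 4: 'a' (i=23, period=1)

["b", "b", "aaabaababaabbabbabbbb", "a"]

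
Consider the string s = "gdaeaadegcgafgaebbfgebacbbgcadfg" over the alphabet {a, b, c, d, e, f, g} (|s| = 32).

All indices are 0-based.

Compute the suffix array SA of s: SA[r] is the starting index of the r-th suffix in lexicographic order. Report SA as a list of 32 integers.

rank | idx | suffix
   0 |   4 | aadegcgafgaebbfgebacbbgcadfg
   1 |  22 | acbbgcadfg
   2 |   5 | adegcgafgaebbfgebacbbgcadfg
   3 |  28 | adfg
   4 |   2 | aeaadegcgafgaebbfgebacbbgcadfg
   5 |  14 | aebbfgebacbbgcadfg
   6 |  11 | afgaebbfgebacbbgcadfg
   7 |  21 | bacbbgcadfg
   8 |  16 | bbfgebacbbgcadfg
   9 |  24 | bbgcadfg
  10 |  17 | bfgebacbbgcadfg
  11 |  25 | bgcadfg
  12 |  27 | cadfg
  13 |  23 | cbbgcadfg
  14 |   9 | cgafgaebbfgebacbbgcadfg
  15 |   1 | daeaadegcgafgaebbfgebacbbgcadfg
  16 |   6 | degcgafgaebbfgebacbbgcadfg
  17 |  29 | dfg
  18 |   3 | eaadegcgafgaebbfgebacbbgcadfg
  19 |  20 | ebacbbgcadfg
  20 |  15 | ebbfgebacbbgcadfg
  21 |   7 | egcgafgaebbfgebacbbgcadfg
  22 |  30 | fg
  23 |  12 | fgaebbfgebacbbgcadfg
  24 |  18 | fgebacbbgcadfg
  25 |  31 | g
  26 |  13 | gaebbfgebacbbgcadfg
  27 |  10 | gafgaebbfgebacbbgcadfg
  28 |  26 | gcadfg
  29 |   8 | gcgafgaebbfgebacbbgcadfg
  30 |   0 | gdaeaadegcgafgaebbfgebacbbgcadfg
  31 |  19 | gebacbbgcadfg

[4, 22, 5, 28, 2, 14, 11, 21, 16, 24, 17, 25, 27, 23, 9, 1, 6, 29, 3, 20, 15, 7, 30, 12, 18, 31, 13, 10, 26, 8, 0, 19]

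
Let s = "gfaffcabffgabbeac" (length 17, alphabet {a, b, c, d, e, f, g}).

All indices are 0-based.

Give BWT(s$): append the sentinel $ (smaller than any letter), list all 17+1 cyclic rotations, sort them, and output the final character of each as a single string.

cgcefabaafbgfabff$

rank  rotation            last
    0  $gfaffcabffgabbeac  c
    1  abbeac$gfaffcabffg  g
    2  abffgabbeac$gfaffc  c
    3  ac$gfaffcabffgabbe  e
    4  affcabffgabbeac$gf  f
    5  bbeac$gfaffcabffga  a
    6  beac$gfaffcabffgab  b
    7  bffgabbeac$gfaffca  a
    8  c$gfaffcabffgabbea  a
    9  cabffgabbeac$gfaff  f
   10  eac$gfaffcabffgabb  b
   11  faffcabffgabbeac$g  g
   12  fcabffgabbeac$gfaf  f
   13  ffcabffgabbeac$gfa  a
   14  ffgabbeac$gfaffcab  b
   15  fgabbeac$gfaffcabf  f
   16  gabbeac$gfaffcabff  f
   17  gfaffcabffgabbeac$  $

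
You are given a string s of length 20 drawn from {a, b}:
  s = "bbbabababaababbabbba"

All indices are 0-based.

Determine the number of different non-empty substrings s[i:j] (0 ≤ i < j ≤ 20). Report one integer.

156

rank | idx | suffix
   0 |  19 | a
   1 |   9 | aababbabbba
   2 |   7 | abaababbabbba
   3 |   5 | ababaababbabbba
   4 |   3 | abababaababbabbba
   5 |  10 | ababbabbba
   6 |  12 | abbabbba
   7 |  15 | abbba
   8 |  18 | ba
   9 |   8 | baababbabbba
  10 |   6 | babaababbabbba
  11 |   4 | bababaababbabbba
  12 |   2 | babababaababbabbba
  13 |  11 | babbabbba
  14 |  14 | babbba
  15 |  17 | bba
  16 |   1 | bbabababaababbabbba
  17 |  13 | bbabbba
  18 |  16 | bbba
  19 |   0 | bbbabababaababbabbba

SA = [19, 9, 7, 5, 3, 10, 12, 15, 18, 8, 6, 4, 2, 11, 14, 17, 1, 13, 16, 0]
rank  pair      lcp
   1  s[19:],s[9:]  1  'a'
   2  s[9:],s[7:]  1  'a'
   3  s[7:],s[5:]  3  'aba'
   4  s[5:],s[3:]  5  'ababa'
   5  s[3:],s[10:]  4  'abab'
   6  s[10:],s[12:]  2  'ab'
   7  s[12:],s[15:]  3  'abb'
   8  s[15:],s[18:]  0  ''
   9  s[18:],s[8:]  2  'ba'
  10  s[8:],s[6:]  2  'ba'
  11  s[6:],s[4:]  4  'baba'
  12  s[4:],s[2:]  6  'bababa'
  13  s[2:],s[11:]  3  'bab'
  14  s[11:],s[14:]  4  'babb'
  15  s[14:],s[17:]  1  'b'
  16  s[17:],s[1:]  3  'bba'
  17  s[1:],s[13:]  4  'bbab'
  18  s[13:],s[16:]  2  'bb'
  19  s[16:],s[0:]  4  'bbba'

n(n+1)/2 = 20·21/2 = 210
Σ LCP = 0 + 1 + 1 + 3 + 5 + 4 + 2 + 3 + 0 + 2 + 2 + 4 + 6 + 3 + 4 + 1 + 3 + 4 + 2 + 4 = 54
distinct = 210 − 54 = 156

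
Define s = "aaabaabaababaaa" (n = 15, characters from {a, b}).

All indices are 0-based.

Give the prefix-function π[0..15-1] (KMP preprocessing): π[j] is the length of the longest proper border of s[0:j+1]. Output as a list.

π[0] = 0
j=1 s[j]='a': π[1]=1 (border 'a')
j=2 s[j]='a': π[2]=2 (border 'aa')
j=3 s[j]='b': k: 2→1→0; π[3]=0 (border '')
j=4 s[j]='a': π[4]=1 (border 'a')
j=5 s[j]='a': π[5]=2 (border 'aa')
j=6 s[j]='b': k: 2→1→0; π[6]=0 (border '')
j=7 s[j]='a': π[7]=1 (border 'a')
j=8 s[j]='a': π[8]=2 (border 'aa')
j=9 s[j]='b': k: 2→1→0; π[9]=0 (border '')
j=10 s[j]='a': π[10]=1 (border 'a')
j=11 s[j]='b': k: 1→0; π[11]=0 (border '')
j=12 s[j]='a': π[12]=1 (border 'a')
j=13 s[j]='a': π[13]=2 (border 'aa')
j=14 s[j]='a': π[14]=3 (border 'aaa')

[0, 1, 2, 0, 1, 2, 0, 1, 2, 0, 1, 0, 1, 2, 3]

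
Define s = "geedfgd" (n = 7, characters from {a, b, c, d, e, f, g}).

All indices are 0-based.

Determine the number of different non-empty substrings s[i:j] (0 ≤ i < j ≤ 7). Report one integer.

sorted suffixes:
  #0 SA[0]=6  'd'
  #1 SA[1]=3  'dfgd'
  #2 SA[2]=2  'edfgd'
  #3 SA[3]=1  'eedfgd'
  #4 SA[4]=4  'fgd'
  #5 SA[5]=5  'gd'
  #6 SA[6]=0  'geedfgd'

SA = [6, 3, 2, 1, 4, 5, 0]
rank  pair      lcp
   1  s[6:],s[3:]  1  'd'
   2  s[3:],s[2:]  0  ''
   3  s[2:],s[1:]  1  'e'
   4  s[1:],s[4:]  0  ''
   5  s[4:],s[5:]  0  ''
   6  s[5:],s[0:]  1  'g'

n(n+1)/2 = 7·8/2 = 28
Σ LCP = 0 + 1 + 0 + 1 + 0 + 0 + 1 = 3
distinct = 28 − 3 = 25

25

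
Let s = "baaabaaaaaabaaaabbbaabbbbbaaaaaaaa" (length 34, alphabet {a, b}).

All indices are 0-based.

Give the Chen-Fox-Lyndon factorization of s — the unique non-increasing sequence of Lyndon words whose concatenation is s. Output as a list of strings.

["b", "aaab", "aaaaaabaaaabbbaabbbbb", "a", "a", "a", "a", "a", "a", "a", "a"]

emit factor 1: 'b' (i=0, period=1)
emit factor 2: 'aaab' (i=1, period=4)
emit factor 3: 'aaaaaabaaaabbbaabbbbb' (i=5, period=21)
emit factor 4: 'a' (i=26, period=1)
emit factor 5: 'a' (i=27, period=1)
emit factor 6: 'a' (i=28, period=1)
emit factor 7: 'a' (i=29, period=1)
emit factor 8: 'a' (i=30, period=1)
emit factor 9: 'a' (i=31, period=1)
emit factor 10: 'a' (i=32, period=1)
emit factor 11: 'a' (i=33, period=1)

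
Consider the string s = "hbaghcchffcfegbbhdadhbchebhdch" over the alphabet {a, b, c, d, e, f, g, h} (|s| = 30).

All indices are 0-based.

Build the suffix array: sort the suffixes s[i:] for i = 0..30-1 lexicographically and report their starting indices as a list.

rank | idx | suffix
   0 |  18 | adhbchebhdch
   1 |   2 | aghcchffcfegbbhdadhbchebhdch
   2 |   1 | baghcchffcfegbbhdadhbchebhdch
   3 |  14 | bbhdadhbchebhdch
   4 |  21 | bchebhdch
   5 |  15 | bhdadhbchebhdch
   6 |  25 | bhdch
   7 |   5 | cchffcfegbbhdadhbchebhdch
   8 |  10 | cfegbbhdadhbchebhdch
   9 |  28 | ch
  10 |  22 | chebhdch
  11 |   6 | chffcfegbbhdadhbchebhdch
  12 |  17 | dadhbchebhdch
  13 |  27 | dch
  14 |  19 | dhbchebhdch
  15 |  24 | ebhdch
  16 |  12 | egbbhdadhbchebhdch
  17 |   9 | fcfegbbhdadhbchebhdch
  18 |  11 | fegbbhdadhbchebhdch
  19 |   8 | ffcfegbbhdadhbchebhdch
  20 |  13 | gbbhdadhbchebhdch
  21 |   3 | ghcchffcfegbbhdadhbchebhdch
  22 |  29 | h
  23 |   0 | hbaghcchffcfegbbhdadhbchebhdch
  24 |  20 | hbchebhdch
  25 |   4 | hcchffcfegbbhdadhbchebhdch
  26 |  16 | hdadhbchebhdch
  27 |  26 | hdch
  28 |  23 | hebhdch
  29 |   7 | hffcfegbbhdadhbchebhdch

[18, 2, 1, 14, 21, 15, 25, 5, 10, 28, 22, 6, 17, 27, 19, 24, 12, 9, 11, 8, 13, 3, 29, 0, 20, 4, 16, 26, 23, 7]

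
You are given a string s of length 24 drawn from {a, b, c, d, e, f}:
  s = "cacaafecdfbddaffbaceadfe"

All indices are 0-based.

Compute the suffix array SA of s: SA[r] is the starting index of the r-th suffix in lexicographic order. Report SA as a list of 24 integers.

[3, 1, 17, 20, 4, 13, 16, 10, 2, 0, 7, 18, 12, 11, 8, 21, 23, 19, 6, 15, 9, 22, 5, 14]

rank→(start, suffix):
  0 → (3, 'aafecdfbddaffbaceadfe')
  1 → (1, 'acaafecdfbddaffbaceadfe')
  2 → (17, 'aceadfe')
  3 → (20, 'adfe')
  4 → (4, 'afecdfbddaffbaceadfe')
  5 → (13, 'affbaceadfe')
  6 → (16, 'baceadfe')
  7 → (10, 'bddaffbaceadfe')
  8 → (2, 'caafecdfbddaffbaceadfe')
  9 → (0, 'cacaafecdfbddaffbaceadfe')
  10 → (7, 'cdfbddaffbaceadfe')
  11 → (18, 'ceadfe')
  12 → (12, 'daffbaceadfe')
  13 → (11, 'ddaffbaceadfe')
  14 → (8, 'dfbddaffbaceadfe')
  15 → (21, 'dfe')
  16 → (23, 'e')
  17 → (19, 'eadfe')
  18 → (6, 'ecdfbddaffbaceadfe')
  19 → (15, 'fbaceadfe')
  20 → (9, 'fbddaffbaceadfe')
  21 → (22, 'fe')
  22 → (5, 'fecdfbddaffbaceadfe')
  23 → (14, 'ffbaceadfe')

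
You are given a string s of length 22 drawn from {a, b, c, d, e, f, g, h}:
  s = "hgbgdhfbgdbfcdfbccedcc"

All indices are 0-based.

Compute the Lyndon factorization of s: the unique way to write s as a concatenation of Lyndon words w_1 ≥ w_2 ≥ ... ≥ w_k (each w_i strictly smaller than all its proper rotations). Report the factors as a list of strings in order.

emit factor 1: 'h' (i=0, period=1)
emit factor 2: 'g' (i=1, period=1)
emit factor 3: 'bgdhf' (i=2, period=5)
emit factor 4: 'bgd' (i=7, period=3)
emit factor 5: 'bfcdf' (i=10, period=5)
emit factor 6: 'bccedcc' (i=15, period=7)

["h", "g", "bgdhf", "bgd", "bfcdf", "bccedcc"]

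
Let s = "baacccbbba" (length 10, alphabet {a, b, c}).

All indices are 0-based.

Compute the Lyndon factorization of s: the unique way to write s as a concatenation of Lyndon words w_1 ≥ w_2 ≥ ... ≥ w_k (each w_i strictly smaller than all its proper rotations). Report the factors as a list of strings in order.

emit factor 1: 'b' (i=0, period=1)
emit factor 2: 'aacccbbb' (i=1, period=8)
emit factor 3: 'a' (i=9, period=1)

["b", "aacccbbb", "a"]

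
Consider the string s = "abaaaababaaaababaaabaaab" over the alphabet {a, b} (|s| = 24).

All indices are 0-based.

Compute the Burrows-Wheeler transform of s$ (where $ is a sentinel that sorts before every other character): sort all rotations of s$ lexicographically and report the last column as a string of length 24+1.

rank  rotation                   last
    0  $abaaaababaaaababaaabaaab  b
    1  aaaababaaaababaaabaaab$ab  b
    2  aaaababaaabaaab$abaaaabab  b
    3  aaab$abaaaababaaaababaaab  b
    4  aaabaaab$abaaaababaaaabab  b
    5  aaababaaaababaaabaaab$aba  a
    6  aaababaaabaaab$abaaaababa  a
    7  aab$abaaaababaaaababaaaba  a
    8  aabaaab$abaaaababaaaababa  a
    9  aababaaaababaaabaaab$abaa  a
   10  aababaaabaaab$abaaaababaa  a
   11  ab$abaaaababaaaababaaabaa  a
   12  abaaaababaaaababaaabaaab$  $
   13  abaaaababaaabaaab$abaaaab  b
   14  abaaab$abaaaababaaaababaa  a
   15  abaaabaaab$abaaaababaaaab  b
   16  ababaaaababaaabaaab$abaaa  a
   17  ababaaabaaab$abaaaababaaa  a
   18  b$abaaaababaaaababaaabaaa  a
   19  baaaababaaaababaaabaaab$a  a
   20  baaaababaaabaaab$abaaaaba  a
   21  baaab$abaaaababaaaababaaa  a
   22  baaabaaab$abaaaababaaaaba  a
   23  babaaaababaaabaaab$abaaaa  a
   24  babaaabaaab$abaaaababaaaa  a

bbbbbaaaaaaa$babaaaaaaaaa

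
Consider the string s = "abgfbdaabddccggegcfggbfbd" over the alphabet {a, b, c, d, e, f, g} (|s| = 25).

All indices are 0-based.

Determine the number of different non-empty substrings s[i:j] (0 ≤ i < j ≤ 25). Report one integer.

301

rank | idx | suffix
   0 |   6 | aabddccggegcfggbfbd
   1 |   7 | abddccggegcfggbfbd
   2 |   0 | abgfbdaabddccggegcfggbfbd
   3 |  23 | bd
   4 |   4 | bdaabddccggegcfggbfbd
   5 |   8 | bddccggegcfggbfbd
   6 |  21 | bfbd
   7 |   1 | bgfbdaabddccggegcfggbfbd
   8 |  11 | ccggegcfggbfbd
   9 |  17 | cfggbfbd
  10 |  12 | cggegcfggbfbd
  11 |  24 | d
  12 |   5 | daabddccggegcfggbfbd
  13 |  10 | dccggegcfggbfbd
  14 |   9 | ddccggegcfggbfbd
  15 |  15 | egcfggbfbd
  16 |  22 | fbd
  17 |   3 | fbdaabddccggegcfggbfbd
  18 |  18 | fggbfbd
  19 |  20 | gbfbd
  20 |  16 | gcfggbfbd
  21 |  14 | gegcfggbfbd
  22 |   2 | gfbdaabddccggegcfggbfbd
  23 |  19 | ggbfbd
  24 |  13 | ggegcfggbfbd

SA = [6, 7, 0, 23, 4, 8, 21, 1, 11, 17, 12, 24, 5, 10, 9, 15, 22, 3, 18, 20, 16, 14, 2, 19, 13]
rank  pair      lcp
   1  s[6:],s[7:]  1  'a'
   2  s[7:],s[0:]  2  'ab'
   3  s[0:],s[23:]  0  ''
   4  s[23:],s[4:]  2  'bd'
   5  s[4:],s[8:]  2  'bd'
   6  s[8:],s[21:]  1  'b'
   7  s[21:],s[1:]  1  'b'
   8  s[1:],s[11:]  0  ''
   9  s[11:],s[17:]  1  'c'
  10  s[17:],s[12:]  1  'c'
  11  s[12:],s[24:]  0  ''
  12  s[24:],s[5:]  1  'd'
  13  s[5:],s[10:]  1  'd'
  14  s[10:],s[9:]  1  'd'
  15  s[9:],s[15:]  0  ''
  16  s[15:],s[22:]  0  ''
  17  s[22:],s[3:]  3  'fbd'
  18  s[3:],s[18:]  1  'f'
  19  s[18:],s[20:]  0  ''
  20  s[20:],s[16:]  1  'g'
  21  s[16:],s[14:]  1  'g'
  22  s[14:],s[2:]  1  'g'
  23  s[2:],s[19:]  1  'g'
  24  s[19:],s[13:]  2  'gg'

n(n+1)/2 = 25·26/2 = 325
Σ LCP = 0 + 1 + 2 + 0 + 2 + 2 + 1 + 1 + 0 + 1 + 1 + 0 + 1 + 1 + 1 + 0 + 0 + 3 + 1 + 0 + 1 + 1 + 1 + 1 + 2 = 24
distinct = 325 − 24 = 301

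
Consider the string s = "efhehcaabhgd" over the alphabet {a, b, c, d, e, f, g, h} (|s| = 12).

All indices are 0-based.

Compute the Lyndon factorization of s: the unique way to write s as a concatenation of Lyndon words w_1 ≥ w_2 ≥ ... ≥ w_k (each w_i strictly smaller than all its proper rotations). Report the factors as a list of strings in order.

emit factor 1: 'efheh' (i=0, period=5)
emit factor 2: 'c' (i=5, period=1)
emit factor 3: 'aabhgd' (i=6, period=6)

["efheh", "c", "aabhgd"]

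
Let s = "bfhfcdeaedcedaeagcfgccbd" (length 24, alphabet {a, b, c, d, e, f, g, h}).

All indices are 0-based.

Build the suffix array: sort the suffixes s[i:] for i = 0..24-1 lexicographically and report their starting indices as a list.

[13, 7, 15, 22, 0, 21, 20, 4, 10, 17, 23, 12, 9, 5, 6, 14, 11, 8, 3, 18, 1, 19, 16, 2]

rank→(start, suffix):
  0 → (13, 'aeagcfgccbd')
  1 → (7, 'aedcedaeagcfgccbd')
  2 → (15, 'agcfgccbd')
  3 → (22, 'bd')
  4 → (0, 'bfhfcdeaedcedaeagcfgccbd')
  5 → (21, 'cbd')
  6 → (20, 'ccbd')
  7 → (4, 'cdeaedcedaeagcfgccbd')
  8 → (10, 'cedaeagcfgccbd')
  9 → (17, 'cfgccbd')
  10 → (23, 'd')
  11 → (12, 'daeagcfgccbd')
  12 → (9, 'dcedaeagcfgccbd')
  13 → (5, 'deaedcedaeagcfgccbd')
  14 → (6, 'eaedcedaeagcfgccbd')
  15 → (14, 'eagcfgccbd')
  16 → (11, 'edaeagcfgccbd')
  17 → (8, 'edcedaeagcfgccbd')
  18 → (3, 'fcdeaedcedaeagcfgccbd')
  19 → (18, 'fgccbd')
  20 → (1, 'fhfcdeaedcedaeagcfgccbd')
  21 → (19, 'gccbd')
  22 → (16, 'gcfgccbd')
  23 → (2, 'hfcdeaedcedaeagcfgccbd')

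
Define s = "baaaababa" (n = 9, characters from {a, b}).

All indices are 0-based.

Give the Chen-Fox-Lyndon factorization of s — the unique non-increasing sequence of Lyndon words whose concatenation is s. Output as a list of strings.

["b", "aaaabab", "a"]

emit factor 1: 'b' (i=0, period=1)
emit factor 2: 'aaaabab' (i=1, period=7)
emit factor 3: 'a' (i=8, period=1)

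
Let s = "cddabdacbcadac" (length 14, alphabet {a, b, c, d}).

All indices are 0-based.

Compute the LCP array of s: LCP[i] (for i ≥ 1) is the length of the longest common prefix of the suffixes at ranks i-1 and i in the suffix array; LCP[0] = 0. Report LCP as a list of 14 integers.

[0, 1, 2, 1, 0, 1, 0, 1, 1, 1, 0, 2, 3, 1]

sorted suffixes:
  #0 SA[0]=3  'abdacbcadac'
  #1 SA[1]=12  'ac'
  #2 SA[2]=6  'acbcadac'
  #3 SA[3]=10  'adac'
  #4 SA[4]=8  'bcadac'
  #5 SA[5]=4  'bdacbcadac'
  #6 SA[6]=13  'c'
  #7 SA[7]=9  'cadac'
  #8 SA[8]=7  'cbcadac'
  #9 SA[9]=0  'cddabdacbcadac'
  #10 SA[10]=2  'dabdacbcadac'
  #11 SA[11]=11  'dac'
  #12 SA[12]=5  'dacbcadac'
  #13 SA[13]=1  'ddabdacbcadac'

SA = [3, 12, 6, 10, 8, 4, 13, 9, 7, 0, 2, 11, 5, 1]
i: (SA[i-1],SA[i]) lcp shared
  1: (3,12) 1 'a'
  2: (12,6) 2 'ac'
  3: (6,10) 1 'a'
  4: (10,8) 0 ''
  5: (8,4) 1 'b'
  6: (4,13) 0 ''
  7: (13,9) 1 'c'
  8: (9,7) 1 'c'
  9: (7,0) 1 'c'
  10: (0,2) 0 ''
  11: (2,11) 2 'da'
  12: (11,5) 3 'dac'
  13: (5,1) 1 'd'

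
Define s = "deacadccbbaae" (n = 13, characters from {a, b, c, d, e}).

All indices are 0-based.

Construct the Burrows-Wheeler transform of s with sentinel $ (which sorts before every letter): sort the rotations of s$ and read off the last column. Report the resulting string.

rank  rotation        last
    0  $deacadccbbaae  e
    1  aae$deacadccbb  b
    2  acadccbbaae$de  e
    3  adccbbaae$deac  c
    4  ae$deacadccbba  a
    5  baae$deacadccb  b
    6  bbaae$deacadcc  c
    7  cadccbbaae$dea  a
    8  cbbaae$deacadc  c
    9  ccbbaae$deacad  d
   10  dccbbaae$deaca  a
   11  deacadccbbaae$  $
   12  e$deacadccbbaa  a
   13  eacadccbbaae$d  d

ebecabcacda$ad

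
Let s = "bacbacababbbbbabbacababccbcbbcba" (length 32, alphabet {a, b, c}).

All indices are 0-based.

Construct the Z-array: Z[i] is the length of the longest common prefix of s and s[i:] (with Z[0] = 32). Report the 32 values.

[32, 0, 0, 3, 0, 0, 0, 2, 0, 1, 1, 1, 1, 2, 0, 1, 3, 0, 0, 0, 2, 0, 1, 0, 0, 1, 0, 1, 1, 0, 2, 0]

Z[0]=32
i=1: i≥r, start 0; Z[1]=0
i=2: i≥r, start 0; Z[2]=0
i=3: i≥r, start 0; Z[3]=3 extend→box=[3,6)
i=4: min(r-i=2, Z[1]=0)=0; Z[4]=0
i=5: min(r-i=1, Z[2]=0)=0; Z[5]=0
i=6: i≥r, start 0; Z[6]=0
i=7: i≥r, start 0; Z[7]=2 extend→box=[7,9)
i=8: min(r-i=1, Z[1]=0)=0; Z[8]=0
i=9: i≥r, start 0; Z[9]=1 extend→box=[9,10)
i=10: i≥r, start 0; Z[10]=1 extend→box=[10,11)
i=11: i≥r, start 0; Z[11]=1 extend→box=[11,12)
i=12: i≥r, start 0; Z[12]=1 extend→box=[12,13)
i=13: i≥r, start 0; Z[13]=2 extend→box=[13,15)
i=14: min(r-i=1, Z[1]=0)=0; Z[14]=0
i=15: i≥r, start 0; Z[15]=1 extend→box=[15,16)
i=16: i≥r, start 0; Z[16]=3 extend→box=[16,19)
i=17: min(r-i=2, Z[1]=0)=0; Z[17]=0
i=18: min(r-i=1, Z[2]=0)=0; Z[18]=0
i=19: i≥r, start 0; Z[19]=0
i=20: i≥r, start 0; Z[20]=2 extend→box=[20,22)
i=21: min(r-i=1, Z[1]=0)=0; Z[21]=0
i=22: i≥r, start 0; Z[22]=1 extend→box=[22,23)
i=23: i≥r, start 0; Z[23]=0
i=24: i≥r, start 0; Z[24]=0
i=25: i≥r, start 0; Z[25]=1 extend→box=[25,26)
i=26: i≥r, start 0; Z[26]=0
i=27: i≥r, start 0; Z[27]=1 extend→box=[27,28)
i=28: i≥r, start 0; Z[28]=1 extend→box=[28,29)
i=29: i≥r, start 0; Z[29]=0
i=30: i≥r, start 0; Z[30]=2 extend→box=[30,32)
i=31: min(r-i=1, Z[1]=0)=0; Z[31]=0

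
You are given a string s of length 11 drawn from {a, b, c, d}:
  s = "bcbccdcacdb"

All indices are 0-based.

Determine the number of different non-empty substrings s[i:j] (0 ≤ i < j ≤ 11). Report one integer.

rank→(start, suffix):
  0 → (7, 'acdb')
  1 → (10, 'b')
  2 → (0, 'bcbccdcacdb')
  3 → (2, 'bccdcacdb')
  4 → (6, 'cacdb')
  5 → (1, 'cbccdcacdb')
  6 → (3, 'ccdcacdb')
  7 → (8, 'cdb')
  8 → (4, 'cdcacdb')
  9 → (9, 'db')
  10 → (5, 'dcacdb')

SA = [7, 10, 0, 2, 6, 1, 3, 8, 4, 9, 5]
[i] adj suffixes → lcp
  [1] 7/10 → 0 ('')
  [2] 10/0 → 1 ('b')
  [3] 0/2 → 2 ('bc')
  [4] 2/6 → 0 ('')
  [5] 6/1 → 1 ('c')
  [6] 1/3 → 1 ('c')
  [7] 3/8 → 1 ('c')
  [8] 8/4 → 2 ('cd')
  [9] 4/9 → 0 ('')
  [10] 9/5 → 1 ('d')

n(n+1)/2 = 11·12/2 = 66
Σ LCP = 0 + 0 + 1 + 2 + 0 + 1 + 1 + 1 + 2 + 0 + 1 = 9
distinct = 66 − 9 = 57

57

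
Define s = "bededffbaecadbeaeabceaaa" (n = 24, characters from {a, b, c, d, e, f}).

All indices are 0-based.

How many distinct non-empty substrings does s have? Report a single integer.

276

sorted suffixes:
  #0 SA[0]=23  'a'
  #1 SA[1]=22  'aa'
  #2 SA[2]=21  'aaa'
  #3 SA[3]=17  'abceaaa'
  #4 SA[4]=11  'adbeaeabceaaa'
  #5 SA[5]=15  'aeabceaaa'
  #6 SA[6]=8  'aecadbeaeabceaaa'
  #7 SA[7]=7  'baecadbeaeabceaaa'
  #8 SA[8]=18  'bceaaa'
  #9 SA[9]=13  'beaeabceaaa'
  #10 SA[10]=0  'bededffbaecadbeaeabceaaa'
  #11 SA[11]=10  'cadbeaeabceaaa'
  #12 SA[12]=19  'ceaaa'
  #13 SA[13]=12  'dbeaeabceaaa'
  #14 SA[14]=2  'dedffbaecadbeaeabceaaa'
  #15 SA[15]=4  'dffbaecadbeaeabceaaa'
  #16 SA[16]=20  'eaaa'
  #17 SA[17]=16  'eabceaaa'
  #18 SA[18]=14  'eaeabceaaa'
  #19 SA[19]=9  'ecadbeaeabceaaa'
  #20 SA[20]=1  'ededffbaecadbeaeabceaaa'
  #21 SA[21]=3  'edffbaecadbeaeabceaaa'
  #22 SA[22]=6  'fbaecadbeaeabceaaa'
  #23 SA[23]=5  'ffbaecadbeaeabceaaa'

SA = [23, 22, 21, 17, 11, 15, 8, 7, 18, 13, 0, 10, 19, 12, 2, 4, 20, 16, 14, 9, 1, 3, 6, 5]
i: (SA[i-1],SA[i]) lcp shared
  1: (23,22) 1 'a'
  2: (22,21) 2 'aa'
  3: (21,17) 1 'a'
  4: (17,11) 1 'a'
  5: (11,15) 1 'a'
  6: (15,8) 2 'ae'
  7: (8,7) 0 ''
  8: (7,18) 1 'b'
  9: (18,13) 1 'b'
  10: (13,0) 2 'be'
  11: (0,10) 0 ''
  12: (10,19) 1 'c'
  13: (19,12) 0 ''
  14: (12,2) 1 'd'
  15: (2,4) 1 'd'
  16: (4,20) 0 ''
  17: (20,16) 2 'ea'
  18: (16,14) 2 'ea'
  19: (14,9) 1 'e'
  20: (9,1) 1 'e'
  21: (1,3) 2 'ed'
  22: (3,6) 0 ''
  23: (6,5) 1 'f'

n(n+1)/2 = 24·25/2 = 300
Σ LCP = 0 + 1 + 2 + 1 + 1 + 1 + 2 + 0 + 1 + 1 + 2 + 0 + 1 + 0 + 1 + 1 + 0 + 2 + 2 + 1 + 1 + 2 + 0 + 1 = 24
distinct = 300 − 24 = 276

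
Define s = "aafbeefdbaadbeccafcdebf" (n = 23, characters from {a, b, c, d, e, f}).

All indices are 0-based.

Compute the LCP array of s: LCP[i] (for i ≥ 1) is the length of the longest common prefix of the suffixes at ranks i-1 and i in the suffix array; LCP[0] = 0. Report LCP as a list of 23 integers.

[0, 2, 1, 1, 2, 0, 1, 2, 1, 0, 1, 1, 0, 2, 1, 0, 1, 1, 1, 0, 1, 1, 1]

sorted suffixes:
  #0 SA[0]=9  'aadbeccafcdebf'
  #1 SA[1]=0  'aafbeefdbaadbeccafcdebf'
  #2 SA[2]=10  'adbeccafcdebf'
  #3 SA[3]=1  'afbeefdbaadbeccafcdebf'
  #4 SA[4]=16  'afcdebf'
  #5 SA[5]=8  'baadbeccafcdebf'
  #6 SA[6]=12  'beccafcdebf'
  #7 SA[7]=3  'beefdbaadbeccafcdebf'
  #8 SA[8]=21  'bf'
  #9 SA[9]=15  'cafcdebf'
  #10 SA[10]=14  'ccafcdebf'
  #11 SA[11]=18  'cdebf'
  #12 SA[12]=7  'dbaadbeccafcdebf'
  #13 SA[13]=11  'dbeccafcdebf'
  #14 SA[14]=19  'debf'
  #15 SA[15]=20  'ebf'
  #16 SA[16]=13  'eccafcdebf'
  #17 SA[17]=4  'eefdbaadbeccafcdebf'
  #18 SA[18]=5  'efdbaadbeccafcdebf'
  #19 SA[19]=22  'f'
  #20 SA[20]=2  'fbeefdbaadbeccafcdebf'
  #21 SA[21]=17  'fcdebf'
  #22 SA[22]=6  'fdbaadbeccafcdebf'

SA = [9, 0, 10, 1, 16, 8, 12, 3, 21, 15, 14, 18, 7, 11, 19, 20, 13, 4, 5, 22, 2, 17, 6]
i: (SA[i-1],SA[i]) lcp shared
  1: (9,0) 2 'aa'
  2: (0,10) 1 'a'
  3: (10,1) 1 'a'
  4: (1,16) 2 'af'
  5: (16,8) 0 ''
  6: (8,12) 1 'b'
  7: (12,3) 2 'be'
  8: (3,21) 1 'b'
  9: (21,15) 0 ''
  10: (15,14) 1 'c'
  11: (14,18) 1 'c'
  12: (18,7) 0 ''
  13: (7,11) 2 'db'
  14: (11,19) 1 'd'
  15: (19,20) 0 ''
  16: (20,13) 1 'e'
  17: (13,4) 1 'e'
  18: (4,5) 1 'e'
  19: (5,22) 0 ''
  20: (22,2) 1 'f'
  21: (2,17) 1 'f'
  22: (17,6) 1 'f'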